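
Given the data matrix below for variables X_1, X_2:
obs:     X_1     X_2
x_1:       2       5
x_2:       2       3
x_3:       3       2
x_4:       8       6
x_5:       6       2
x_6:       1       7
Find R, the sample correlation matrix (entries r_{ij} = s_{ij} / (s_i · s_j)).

Step 1 — column means:
  mean(X_1) = (2 + 2 + 3 + 8 + 6 + 1) / 6 = 22/6 = 3.6667
  mean(X_2) = (5 + 3 + 2 + 6 + 2 + 7) / 6 = 25/6 = 4.1667

Step 2 — sample variances and covariances s[i,j] = (1/(n-1)) · Σ_k (x_{k,i} - mean_i) · (x_{k,j} - mean_j), with n-1 = 5:
  s[X_1,X_1] = ((-1.6667)·(-1.6667) + (-1.6667)·(-1.6667) + (-0.6667)·(-0.6667) + (4.3333)·(4.3333) + (2.3333)·(2.3333) + (-2.6667)·(-2.6667)) / 5 = 37.3333/5 = 7.4667
  s[X_1,X_2] = ((-1.6667)·(0.8333) + (-1.6667)·(-1.1667) + (-0.6667)·(-2.1667) + (4.3333)·(1.8333) + (2.3333)·(-2.1667) + (-2.6667)·(2.8333)) / 5 = -2.6667/5 = -0.5333
  s[X_2,X_2] = ((0.8333)·(0.8333) + (-1.1667)·(-1.1667) + (-2.1667)·(-2.1667) + (1.8333)·(1.8333) + (-2.1667)·(-2.1667) + (2.8333)·(2.8333)) / 5 = 22.8333/5 = 4.5667
  Sample standard deviations s_i = √(s[i,i]):
  s(X_1) = √(7.4667) = 2.7325
  s(X_2) = √(4.5667) = 2.137

Step 3 — r_{ij} = s_{ij} / (s_i · s_j):
  r[X_1,X_1] = 1 (diagonal).
  r[X_1,X_2] = -0.5333 / (2.7325 · 2.137) = -0.5333 / 5.8393 = -0.0913
  r[X_2,X_2] = 1 (diagonal).

R is symmetric with unit diagonal. Assembling:

R = [[1, -0.0913],
 [-0.0913, 1]]


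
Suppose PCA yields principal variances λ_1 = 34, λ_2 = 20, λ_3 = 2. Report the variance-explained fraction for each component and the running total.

Step 1 — total variance = trace(Sigma) = Σ λ_i = 34 + 20 + 2 = 56.

Step 2 — fraction explained by component i = λ_i / Σ λ:
  PC1: 34/56 = 0.6071
  PC2: 20/56 = 0.3571
  PC3: 2/56 = 0.0357

Step 3 — cumulative fraction after k components = (λ_1 + ... + λ_k) / Σ λ:
  k = 1: 34/56 = 0.6071
  k = 2: (34 + 20)/56 = 54/56 = 0.9643
  k = 3: (34 + 20 + 2)/56 = 56/56 = 1

Summary (fraction, with percent):

explained: PC1 0.6071 (60.71%), PC2 0.3571 (35.71%), PC3 0.0357 (3.57%);  cumulative: 0.6071, 0.9643, 1


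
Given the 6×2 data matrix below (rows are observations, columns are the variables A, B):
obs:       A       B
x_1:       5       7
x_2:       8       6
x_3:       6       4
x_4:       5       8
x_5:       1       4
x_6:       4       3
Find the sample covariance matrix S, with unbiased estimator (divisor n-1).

Step 1 — column means:
  mean(A) = (5 + 8 + 6 + 5 + 1 + 4) / 6 = 29/6 = 4.8333
  mean(B) = (7 + 6 + 4 + 8 + 4 + 3) / 6 = 32/6 = 5.3333

Step 2 — sample covariance S[i,j] = (1/(n-1)) · Σ_k (x_{k,i} - mean_i) · (x_{k,j} - mean_j), with n-1 = 5.
  S[A,A] = ((0.1667)·(0.1667) + (3.1667)·(3.1667) + (1.1667)·(1.1667) + (0.1667)·(0.1667) + (-3.8333)·(-3.8333) + (-0.8333)·(-0.8333)) / 5 = 26.8333/5 = 5.3667
  S[A,B] = ((0.1667)·(1.6667) + (3.1667)·(0.6667) + (1.1667)·(-1.3333) + (0.1667)·(2.6667) + (-3.8333)·(-1.3333) + (-0.8333)·(-2.3333)) / 5 = 8.3333/5 = 1.6667
  S[B,B] = ((1.6667)·(1.6667) + (0.6667)·(0.6667) + (-1.3333)·(-1.3333) + (2.6667)·(2.6667) + (-1.3333)·(-1.3333) + (-2.3333)·(-2.3333)) / 5 = 19.3333/5 = 3.8667

S is symmetric (S[j,i] = S[i,j]). Assembling:

S = [[5.3667, 1.6667],
 [1.6667, 3.8667]]


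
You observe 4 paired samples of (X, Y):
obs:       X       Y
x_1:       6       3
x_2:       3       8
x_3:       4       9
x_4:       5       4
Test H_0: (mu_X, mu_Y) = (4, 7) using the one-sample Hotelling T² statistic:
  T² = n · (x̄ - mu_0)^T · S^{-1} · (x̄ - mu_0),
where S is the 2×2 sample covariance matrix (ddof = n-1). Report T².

Step 1 — sample mean vector:
  mean(X) = (6 + 3 + 4 + 5) / 4 = 18/4 = 4.5
  mean(Y) = (3 + 8 + 9 + 4) / 4 = 24/4 = 6
  x̄ = (4.5, 6),  deviation x̄ - mu_0 = (4.5, 6) - (4, 7) = (0.5, -1).

Step 2 — sample covariance matrix, S[i,j] = (1/(n-1)) · Σ_k (x_{k,i} - mean_i) · (x_{k,j} - mean_j), divisor n-1 = 3:
  S[X,X] = ((1.5)·(1.5) + (-1.5)·(-1.5) + (-0.5)·(-0.5) + (0.5)·(0.5)) / 3 = 5/3 = 1.6667
  S[X,Y] = ((1.5)·(-3) + (-1.5)·(2) + (-0.5)·(3) + (0.5)·(-2)) / 3 = -10/3 = -3.3333
  S[Y,Y] = ((-3)·(-3) + (2)·(2) + (3)·(3) + (-2)·(-2)) / 3 = 26/3 = 8.6667
  S = [[1.6667, -3.3333],
 [-3.3333, 8.6667]].

Step 3 — invert S. det(S) = 1.6667·8.6667 - (-3.3333)² = 3.3333.
  S^{-1} = (1/det) · [[d, -b], [-b, a]] = [[2.6, 1],
 [1, 0.5]].

Step 4 — quadratic form (x̄ - mu_0)^T · S^{-1} · (x̄ - mu_0):
  S^{-1} · (x̄ - mu_0) = (0.3, 0),
  (x̄ - mu_0)^T · [...] = (0.5)·(0.3) + (-1)·(0) = 0.15.

Step 5 — scale by n: T² = 4 · 0.15 = 0.6.

T² ≈ 0.6


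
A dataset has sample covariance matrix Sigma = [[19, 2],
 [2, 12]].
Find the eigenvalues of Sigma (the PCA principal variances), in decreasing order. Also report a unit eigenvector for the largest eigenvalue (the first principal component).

Step 1 — characteristic polynomial of 2×2 Sigma:
  det(Sigma - λI) = λ² - trace · λ + det = 0.
  trace = 19 + 12 = 31, det = 19·12 - (2)² = 224.
Step 2 — discriminant:
  Δ = trace² - 4·det = 961 - 896 = 65.
Step 3 — eigenvalues:
  λ = (trace ± √Δ)/2 = (31 ± 8.0623)/2,
  λ_1 = 19.5311,  λ_2 = 11.4689.

Step 4 — unit eigenvector for λ_1: solve (Sigma - λ_1 I)v = 0. First row:
  (19 - 19.5311)·v_x + (2)·v_y = 0, i.e. (-0.5311)·v_x + (2)·v_y = 0,
  so v ∝ (b, λ_1 - a) = (2, 0.5311) = u.
  ||u|| = √((2)² + (0.5311)²) = √(4.2821) ≈ 2.0693,
  v_1 = u/||u|| ≈ (0.9665, 0.2567) (||v_1|| = 1).

λ_1 = 19.5311,  λ_2 = 11.4689;  v_1 ≈ (0.9665, 0.2567)


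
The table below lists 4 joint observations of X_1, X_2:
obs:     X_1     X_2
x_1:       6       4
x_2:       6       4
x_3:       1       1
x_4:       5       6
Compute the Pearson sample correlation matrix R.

Step 1 — column means:
  mean(X_1) = (6 + 6 + 1 + 5) / 4 = 18/4 = 4.5
  mean(X_2) = (4 + 4 + 1 + 6) / 4 = 15/4 = 3.75

Step 2 — sample variances and covariances s[i,j] = (1/(n-1)) · Σ_k (x_{k,i} - mean_i) · (x_{k,j} - mean_j), with n-1 = 3:
  s[X_1,X_1] = ((1.5)·(1.5) + (1.5)·(1.5) + (-3.5)·(-3.5) + (0.5)·(0.5)) / 3 = 17/3 = 5.6667
  s[X_1,X_2] = ((1.5)·(0.25) + (1.5)·(0.25) + (-3.5)·(-2.75) + (0.5)·(2.25)) / 3 = 11.5/3 = 3.8333
  s[X_2,X_2] = ((0.25)·(0.25) + (0.25)·(0.25) + (-2.75)·(-2.75) + (2.25)·(2.25)) / 3 = 12.75/3 = 4.25
  Sample standard deviations s_i = √(s[i,i]):
  s(X_1) = √(5.6667) = 2.3805
  s(X_2) = √(4.25) = 2.0616

Step 3 — r_{ij} = s_{ij} / (s_i · s_j):
  r[X_1,X_1] = 1 (diagonal).
  r[X_1,X_2] = 3.8333 / (2.3805 · 2.0616) = 3.8333 / 4.9075 = 0.7811
  r[X_2,X_2] = 1 (diagonal).

R is symmetric with unit diagonal. Assembling:

R = [[1, 0.7811],
 [0.7811, 1]]


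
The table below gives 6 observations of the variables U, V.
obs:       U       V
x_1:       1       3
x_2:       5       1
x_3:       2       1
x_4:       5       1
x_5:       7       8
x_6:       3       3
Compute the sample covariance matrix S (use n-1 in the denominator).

Step 1 — column means:
  mean(U) = (1 + 5 + 2 + 5 + 7 + 3) / 6 = 23/6 = 3.8333
  mean(V) = (3 + 1 + 1 + 1 + 8 + 3) / 6 = 17/6 = 2.8333

Step 2 — sample covariance S[i,j] = (1/(n-1)) · Σ_k (x_{k,i} - mean_i) · (x_{k,j} - mean_j), with n-1 = 5.
  S[U,U] = ((-2.8333)·(-2.8333) + (1.1667)·(1.1667) + (-1.8333)·(-1.8333) + (1.1667)·(1.1667) + (3.1667)·(3.1667) + (-0.8333)·(-0.8333)) / 5 = 24.8333/5 = 4.9667
  S[U,V] = ((-2.8333)·(0.1667) + (1.1667)·(-1.8333) + (-1.8333)·(-1.8333) + (1.1667)·(-1.8333) + (3.1667)·(5.1667) + (-0.8333)·(0.1667)) / 5 = 14.8333/5 = 2.9667
  S[V,V] = ((0.1667)·(0.1667) + (-1.8333)·(-1.8333) + (-1.8333)·(-1.8333) + (-1.8333)·(-1.8333) + (5.1667)·(5.1667) + (0.1667)·(0.1667)) / 5 = 36.8333/5 = 7.3667

S is symmetric (S[j,i] = S[i,j]). Assembling:

S = [[4.9667, 2.9667],
 [2.9667, 7.3667]]


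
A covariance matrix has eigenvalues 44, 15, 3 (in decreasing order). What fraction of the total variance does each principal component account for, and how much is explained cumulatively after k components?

Step 1 — total variance = trace(Sigma) = Σ λ_i = 44 + 15 + 3 = 62.

Step 2 — fraction explained by component i = λ_i / Σ λ:
  PC1: 44/62 = 0.7097
  PC2: 15/62 = 0.2419
  PC3: 3/62 = 0.0484

Step 3 — cumulative fraction after k components = (λ_1 + ... + λ_k) / Σ λ:
  k = 1: 44/62 = 0.7097
  k = 2: (44 + 15)/62 = 59/62 = 0.9516
  k = 3: (44 + 15 + 3)/62 = 62/62 = 1

Summary (fraction, with percent):

explained: PC1 0.7097 (70.97%), PC2 0.2419 (24.19%), PC3 0.0484 (4.84%);  cumulative: 0.7097, 0.9516, 1


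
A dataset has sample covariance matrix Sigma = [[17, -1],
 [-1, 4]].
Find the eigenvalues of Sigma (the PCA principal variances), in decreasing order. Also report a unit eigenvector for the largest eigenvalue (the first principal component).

Step 1 — characteristic polynomial of 2×2 Sigma:
  det(Sigma - λI) = λ² - trace · λ + det = 0.
  trace = 17 + 4 = 21, det = 17·4 - (-1)² = 67.
Step 2 — discriminant:
  Δ = trace² - 4·det = 441 - 268 = 173.
Step 3 — eigenvalues:
  λ = (trace ± √Δ)/2 = (21 ± 13.1529)/2,
  λ_1 = 17.0765,  λ_2 = 3.9235.

Step 4 — unit eigenvector for λ_1: solve (Sigma - λ_1 I)v = 0. First row:
  (17 - 17.0765)·v_x + (-1)·v_y = 0, i.e. (-0.0765)·v_x + (-1)·v_y = 0,
  so v ∝ (b, λ_1 - a) = (-1, 0.0765); multiply by -1 so the first entry is positive: u = (1, -0.0765).
  ||u|| = √((1)² + (-0.0765)²) = √(1.0058) ≈ 1.0029,
  v_1 = u/||u|| ≈ (0.9971, -0.0763) (||v_1|| = 1).

λ_1 = 17.0765,  λ_2 = 3.9235;  v_1 ≈ (0.9971, -0.0763)


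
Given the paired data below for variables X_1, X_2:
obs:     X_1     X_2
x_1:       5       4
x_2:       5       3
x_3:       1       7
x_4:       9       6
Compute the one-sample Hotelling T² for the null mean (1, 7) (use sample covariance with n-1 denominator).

Step 1 — sample mean vector:
  mean(X_1) = (5 + 5 + 1 + 9) / 4 = 20/4 = 5
  mean(X_2) = (4 + 3 + 7 + 6) / 4 = 20/4 = 5
  x̄ = (5, 5),  deviation x̄ - mu_0 = (5, 5) - (1, 7) = (4, -2).

Step 2 — sample covariance matrix, S[i,j] = (1/(n-1)) · Σ_k (x_{k,i} - mean_i) · (x_{k,j} - mean_j), divisor n-1 = 3:
  S[X_1,X_1] = ((0)·(0) + (0)·(0) + (-4)·(-4) + (4)·(4)) / 3 = 32/3 = 10.6667
  S[X_1,X_2] = ((0)·(-1) + (0)·(-2) + (-4)·(2) + (4)·(1)) / 3 = -4/3 = -1.3333
  S[X_2,X_2] = ((-1)·(-1) + (-2)·(-2) + (2)·(2) + (1)·(1)) / 3 = 10/3 = 3.3333
  S = [[10.6667, -1.3333],
 [-1.3333, 3.3333]].

Step 3 — invert S. det(S) = 10.6667·3.3333 - (-1.3333)² = 33.7778.
  S^{-1} = (1/det) · [[d, -b], [-b, a]] = [[0.0987, 0.0395],
 [0.0395, 0.3158]].

Step 4 — quadratic form (x̄ - mu_0)^T · S^{-1} · (x̄ - mu_0):
  S^{-1} · (x̄ - mu_0) = (0.3158, -0.4737),
  (x̄ - mu_0)^T · [...] = (4)·(0.3158) + (-2)·(-0.4737) = 2.2105.

Step 5 — scale by n: T² = 4 · 2.2105 = 8.8421.

T² ≈ 8.8421


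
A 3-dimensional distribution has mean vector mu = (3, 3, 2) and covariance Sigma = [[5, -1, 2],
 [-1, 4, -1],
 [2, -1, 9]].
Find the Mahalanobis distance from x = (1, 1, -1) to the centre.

Step 1 — centre the observation: (x - mu) = (-2, -2, -3).

Step 2 — invert Sigma (cofactor / det for 3×3, or solve directly):
  Sigma^{-1} = [[0.2273, 0.0455, -0.0455],
 [0.0455, 0.2662, 0.0195],
 [-0.0455, 0.0195, 0.1234]].

Step 3 — form the quadratic (x - mu)^T · Sigma^{-1} · (x - mu):
  Sigma^{-1} · (x - mu) = (-0.4091, -0.6818, -0.3182).
  (x - mu)^T · [Sigma^{-1} · (x - mu)] = (-2)·(-0.4091) + (-2)·(-0.6818) + (-3)·(-0.3182) = 3.1364.

Step 4 — take square root: d = √(3.1364) ≈ 1.771.

d(x, mu) = √(3.1364) ≈ 1.771


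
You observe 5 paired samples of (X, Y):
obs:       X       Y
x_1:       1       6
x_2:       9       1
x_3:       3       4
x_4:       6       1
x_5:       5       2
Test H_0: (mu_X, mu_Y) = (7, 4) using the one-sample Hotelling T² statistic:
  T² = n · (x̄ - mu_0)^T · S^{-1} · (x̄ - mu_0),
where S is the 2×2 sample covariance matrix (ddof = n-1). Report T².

Step 1 — sample mean vector:
  mean(X) = (1 + 9 + 3 + 6 + 5) / 5 = 24/5 = 4.8
  mean(Y) = (6 + 1 + 4 + 1 + 2) / 5 = 14/5 = 2.8
  x̄ = (4.8, 2.8),  deviation x̄ - mu_0 = (4.8, 2.8) - (7, 4) = (-2.2, -1.2).

Step 2 — sample covariance matrix, S[i,j] = (1/(n-1)) · Σ_k (x_{k,i} - mean_i) · (x_{k,j} - mean_j), divisor n-1 = 4:
  S[X,X] = ((-3.8)·(-3.8) + (4.2)·(4.2) + (-1.8)·(-1.8) + (1.2)·(1.2) + (0.2)·(0.2)) / 4 = 36.8/4 = 9.2
  S[X,Y] = ((-3.8)·(3.2) + (4.2)·(-1.8) + (-1.8)·(1.2) + (1.2)·(-1.8) + (0.2)·(-0.8)) / 4 = -24.2/4 = -6.05
  S[Y,Y] = ((3.2)·(3.2) + (-1.8)·(-1.8) + (1.2)·(1.2) + (-1.8)·(-1.8) + (-0.8)·(-0.8)) / 4 = 18.8/4 = 4.7
  S = [[9.2, -6.05],
 [-6.05, 4.7]].

Step 3 — invert S. det(S) = 9.2·4.7 - (-6.05)² = 6.6375.
  S^{-1} = (1/det) · [[d, -b], [-b, a]] = [[0.7081, 0.9115],
 [0.9115, 1.3861]].

Step 4 — quadratic form (x̄ - mu_0)^T · S^{-1} · (x̄ - mu_0):
  S^{-1} · (x̄ - mu_0) = (-2.6516, -3.6685),
  (x̄ - mu_0)^T · [...] = (-2.2)·(-2.6516) + (-1.2)·(-3.6685) = 10.2358.

Step 5 — scale by n: T² = 5 · 10.2358 = 51.1789.

T² ≈ 51.1789


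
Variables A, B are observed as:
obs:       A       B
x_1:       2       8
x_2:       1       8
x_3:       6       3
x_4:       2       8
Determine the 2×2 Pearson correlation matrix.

Step 1 — column means:
  mean(A) = (2 + 1 + 6 + 2) / 4 = 11/4 = 2.75
  mean(B) = (8 + 8 + 3 + 8) / 4 = 27/4 = 6.75

Step 2 — sample variances and covariances s[i,j] = (1/(n-1)) · Σ_k (x_{k,i} - mean_i) · (x_{k,j} - mean_j), with n-1 = 3:
  s[A,A] = ((-0.75)·(-0.75) + (-1.75)·(-1.75) + (3.25)·(3.25) + (-0.75)·(-0.75)) / 3 = 14.75/3 = 4.9167
  s[A,B] = ((-0.75)·(1.25) + (-1.75)·(1.25) + (3.25)·(-3.75) + (-0.75)·(1.25)) / 3 = -16.25/3 = -5.4167
  s[B,B] = ((1.25)·(1.25) + (1.25)·(1.25) + (-3.75)·(-3.75) + (1.25)·(1.25)) / 3 = 18.75/3 = 6.25
  Sample standard deviations s_i = √(s[i,i]):
  s(A) = √(4.9167) = 2.2174
  s(B) = √(6.25) = 2.5

Step 3 — r_{ij} = s_{ij} / (s_i · s_j):
  r[A,A] = 1 (diagonal).
  r[A,B] = -5.4167 / (2.2174 · 2.5) = -5.4167 / 5.5434 = -0.9771
  r[B,B] = 1 (diagonal).

R is symmetric with unit diagonal. Assembling:

R = [[1, -0.9771],
 [-0.9771, 1]]


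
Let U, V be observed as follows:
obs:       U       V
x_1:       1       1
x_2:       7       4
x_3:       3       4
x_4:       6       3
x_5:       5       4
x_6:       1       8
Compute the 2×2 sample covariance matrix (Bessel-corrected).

Step 1 — column means:
  mean(U) = (1 + 7 + 3 + 6 + 5 + 1) / 6 = 23/6 = 3.8333
  mean(V) = (1 + 4 + 4 + 3 + 4 + 8) / 6 = 24/6 = 4

Step 2 — sample covariance S[i,j] = (1/(n-1)) · Σ_k (x_{k,i} - mean_i) · (x_{k,j} - mean_j), with n-1 = 5.
  S[U,U] = ((-2.8333)·(-2.8333) + (3.1667)·(3.1667) + (-0.8333)·(-0.8333) + (2.1667)·(2.1667) + (1.1667)·(1.1667) + (-2.8333)·(-2.8333)) / 5 = 32.8333/5 = 6.5667
  S[U,V] = ((-2.8333)·(-3) + (3.1667)·(0) + (-0.8333)·(0) + (2.1667)·(-1) + (1.1667)·(0) + (-2.8333)·(4)) / 5 = -5/5 = -1
  S[V,V] = ((-3)·(-3) + (0)·(0) + (0)·(0) + (-1)·(-1) + (0)·(0) + (4)·(4)) / 5 = 26/5 = 5.2

S is symmetric (S[j,i] = S[i,j]). Assembling:

S = [[6.5667, -1],
 [-1, 5.2]]


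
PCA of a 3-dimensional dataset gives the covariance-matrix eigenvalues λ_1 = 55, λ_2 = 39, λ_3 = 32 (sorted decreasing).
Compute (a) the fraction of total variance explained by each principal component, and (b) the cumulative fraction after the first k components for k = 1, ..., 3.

Step 1 — total variance = trace(Sigma) = Σ λ_i = 55 + 39 + 32 = 126.

Step 2 — fraction explained by component i = λ_i / Σ λ:
  PC1: 55/126 = 0.4365
  PC2: 39/126 = 0.3095
  PC3: 32/126 = 0.254

Step 3 — cumulative fraction after k components = (λ_1 + ... + λ_k) / Σ λ:
  k = 1: 55/126 = 0.4365
  k = 2: (55 + 39)/126 = 94/126 = 0.746
  k = 3: (55 + 39 + 32)/126 = 126/126 = 1

Summary (fraction, with percent):

explained: PC1 0.4365 (43.65%), PC2 0.3095 (30.95%), PC3 0.254 (25.4%);  cumulative: 0.4365, 0.746, 1


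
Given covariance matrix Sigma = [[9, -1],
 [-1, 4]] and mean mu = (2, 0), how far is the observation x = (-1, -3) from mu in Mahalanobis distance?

Step 1 — centre the observation: (x - mu) = (-3, -3).

Step 2 — invert Sigma. det(Sigma) = 9·4 - (-1)² = 35.
  Sigma^{-1} = (1/det) · [[d, -b], [-b, a]] = [[0.1143, 0.0286],
 [0.0286, 0.2571]].

Step 3 — form the quadratic (x - mu)^T · Sigma^{-1} · (x - mu):
  Sigma^{-1} · (x - mu) = (-0.4286, -0.8571).
  (x - mu)^T · [Sigma^{-1} · (x - mu)] = (-3)·(-0.4286) + (-3)·(-0.8571) = 3.8571.

Step 4 — take square root: d = √(3.8571) ≈ 1.964.

d(x, mu) = √(3.8571) ≈ 1.964


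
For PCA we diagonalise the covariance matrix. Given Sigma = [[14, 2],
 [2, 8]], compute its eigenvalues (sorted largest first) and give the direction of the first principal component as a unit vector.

Step 1 — characteristic polynomial of 2×2 Sigma:
  det(Sigma - λI) = λ² - trace · λ + det = 0.
  trace = 14 + 8 = 22, det = 14·8 - (2)² = 108.
Step 2 — discriminant:
  Δ = trace² - 4·det = 484 - 432 = 52.
Step 3 — eigenvalues:
  λ = (trace ± √Δ)/2 = (22 ± 7.2111)/2,
  λ_1 = 14.6056,  λ_2 = 7.3944.

Step 4 — unit eigenvector for λ_1: solve (Sigma - λ_1 I)v = 0. First row:
  (14 - 14.6056)·v_x + (2)·v_y = 0, i.e. (-0.6056)·v_x + (2)·v_y = 0,
  so v ∝ (b, λ_1 - a) = (2, 0.6056) = u.
  ||u|| = √((2)² + (0.6056)²) = √(4.3667) ≈ 2.0897,
  v_1 = u/||u|| ≈ (0.9571, 0.2898) (||v_1|| = 1).

λ_1 = 14.6056,  λ_2 = 7.3944;  v_1 ≈ (0.9571, 0.2898)


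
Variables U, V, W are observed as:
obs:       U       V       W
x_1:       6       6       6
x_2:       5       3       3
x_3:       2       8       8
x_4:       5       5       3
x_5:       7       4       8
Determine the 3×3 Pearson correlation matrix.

Step 1 — column means:
  mean(U) = (6 + 5 + 2 + 5 + 7) / 5 = 25/5 = 5
  mean(V) = (6 + 3 + 8 + 5 + 4) / 5 = 26/5 = 5.2
  mean(W) = (6 + 3 + 8 + 3 + 8) / 5 = 28/5 = 5.6

Step 2 — sample variances and covariances s[i,j] = (1/(n-1)) · Σ_k (x_{k,i} - mean_i) · (x_{k,j} - mean_j), with n-1 = 4:
  s[U,U] = ((1)·(1) + (0)·(0) + (-3)·(-3) + (0)·(0) + (2)·(2)) / 4 = 14/4 = 3.5
  s[U,V] = ((1)·(0.8) + (0)·(-2.2) + (-3)·(2.8) + (0)·(-0.2) + (2)·(-1.2)) / 4 = -10/4 = -2.5
  s[U,W] = ((1)·(0.4) + (0)·(-2.6) + (-3)·(2.4) + (0)·(-2.6) + (2)·(2.4)) / 4 = -2/4 = -0.5
  s[V,V] = ((0.8)·(0.8) + (-2.2)·(-2.2) + (2.8)·(2.8) + (-0.2)·(-0.2) + (-1.2)·(-1.2)) / 4 = 14.8/4 = 3.7
  s[V,W] = ((0.8)·(0.4) + (-2.2)·(-2.6) + (2.8)·(2.4) + (-0.2)·(-2.6) + (-1.2)·(2.4)) / 4 = 10.4/4 = 2.6
  s[W,W] = ((0.4)·(0.4) + (-2.6)·(-2.6) + (2.4)·(2.4) + (-2.6)·(-2.6) + (2.4)·(2.4)) / 4 = 25.2/4 = 6.3
  Sample standard deviations s_i = √(s[i,i]):
  s(U) = √(3.5) = 1.8708
  s(V) = √(3.7) = 1.9235
  s(W) = √(6.3) = 2.51

Step 3 — r_{ij} = s_{ij} / (s_i · s_j):
  r[U,U] = 1 (diagonal).
  r[U,V] = -2.5 / (1.8708 · 1.9235) = -2.5 / 3.5986 = -0.6947
  r[U,W] = -0.5 / (1.8708 · 2.51) = -0.5 / 4.6957 = -0.1065
  r[V,V] = 1 (diagonal).
  r[V,W] = 2.6 / (1.9235 · 2.51) = 2.6 / 4.828 = 0.5385
  r[W,W] = 1 (diagonal).

R is symmetric with unit diagonal. Assembling:

R = [[1, -0.6947, -0.1065],
 [-0.6947, 1, 0.5385],
 [-0.1065, 0.5385, 1]]


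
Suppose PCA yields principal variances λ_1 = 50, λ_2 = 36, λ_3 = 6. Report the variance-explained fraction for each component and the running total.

Step 1 — total variance = trace(Sigma) = Σ λ_i = 50 + 36 + 6 = 92.

Step 2 — fraction explained by component i = λ_i / Σ λ:
  PC1: 50/92 = 0.5435
  PC2: 36/92 = 0.3913
  PC3: 6/92 = 0.0652

Step 3 — cumulative fraction after k components = (λ_1 + ... + λ_k) / Σ λ:
  k = 1: 50/92 = 0.5435
  k = 2: (50 + 36)/92 = 86/92 = 0.9348
  k = 3: (50 + 36 + 6)/92 = 92/92 = 1

Summary (fraction, with percent):

explained: PC1 0.5435 (54.35%), PC2 0.3913 (39.13%), PC3 0.0652 (6.52%);  cumulative: 0.5435, 0.9348, 1


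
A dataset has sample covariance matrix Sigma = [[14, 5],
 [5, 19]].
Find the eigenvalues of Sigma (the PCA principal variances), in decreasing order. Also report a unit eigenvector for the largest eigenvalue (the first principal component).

Step 1 — characteristic polynomial of 2×2 Sigma:
  det(Sigma - λI) = λ² - trace · λ + det = 0.
  trace = 14 + 19 = 33, det = 14·19 - (5)² = 241.
Step 2 — discriminant:
  Δ = trace² - 4·det = 1089 - 964 = 125.
Step 3 — eigenvalues:
  λ = (trace ± √Δ)/2 = (33 ± 11.1803)/2,
  λ_1 = 22.0902,  λ_2 = 10.9098.

Step 4 — unit eigenvector for λ_1: solve (Sigma - λ_1 I)v = 0. First row:
  (14 - 22.0902)·v_x + (5)·v_y = 0, i.e. (-8.0902)·v_x + (5)·v_y = 0,
  so v ∝ (b, λ_1 - a) = (5, 8.0902) = u.
  ||u|| = √((5)² + (8.0902)²) = √(90.4508) ≈ 9.5106,
  v_1 = u/||u|| ≈ (0.5257, 0.8507) (||v_1|| = 1).

λ_1 = 22.0902,  λ_2 = 10.9098;  v_1 ≈ (0.5257, 0.8507)


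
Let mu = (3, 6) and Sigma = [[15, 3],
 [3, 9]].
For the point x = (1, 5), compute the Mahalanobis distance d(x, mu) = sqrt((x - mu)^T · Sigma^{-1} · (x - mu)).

Step 1 — centre the observation: (x - mu) = (-2, -1).

Step 2 — invert Sigma. det(Sigma) = 15·9 - (3)² = 126.
  Sigma^{-1} = (1/det) · [[d, -b], [-b, a]] = [[0.0714, -0.0238],
 [-0.0238, 0.119]].

Step 3 — form the quadratic (x - mu)^T · Sigma^{-1} · (x - mu):
  Sigma^{-1} · (x - mu) = (-0.119, -0.0714).
  (x - mu)^T · [Sigma^{-1} · (x - mu)] = (-2)·(-0.119) + (-1)·(-0.0714) = 0.3095.

Step 4 — take square root: d = √(0.3095) ≈ 0.5563.

d(x, mu) = √(0.3095) ≈ 0.5563


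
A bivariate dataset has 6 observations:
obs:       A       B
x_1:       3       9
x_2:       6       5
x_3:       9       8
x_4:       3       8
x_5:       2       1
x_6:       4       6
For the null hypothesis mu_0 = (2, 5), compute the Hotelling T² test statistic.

Step 1 — sample mean vector:
  mean(A) = (3 + 6 + 9 + 3 + 2 + 4) / 6 = 27/6 = 4.5
  mean(B) = (9 + 5 + 8 + 8 + 1 + 6) / 6 = 37/6 = 6.1667
  x̄ = (4.5, 6.1667),  deviation x̄ - mu_0 = (4.5, 6.1667) - (2, 5) = (2.5, 1.1667).

Step 2 — sample covariance matrix, S[i,j] = (1/(n-1)) · Σ_k (x_{k,i} - mean_i) · (x_{k,j} - mean_j), divisor n-1 = 5:
  S[A,A] = ((-1.5)·(-1.5) + (1.5)·(1.5) + (4.5)·(4.5) + (-1.5)·(-1.5) + (-2.5)·(-2.5) + (-0.5)·(-0.5)) / 5 = 33.5/5 = 6.7
  S[A,B] = ((-1.5)·(2.8333) + (1.5)·(-1.1667) + (4.5)·(1.8333) + (-1.5)·(1.8333) + (-2.5)·(-5.1667) + (-0.5)·(-0.1667)) / 5 = 12.5/5 = 2.5
  S[B,B] = ((2.8333)·(2.8333) + (-1.1667)·(-1.1667) + (1.8333)·(1.8333) + (1.8333)·(1.8333) + (-5.1667)·(-5.1667) + (-0.1667)·(-0.1667)) / 5 = 42.8333/5 = 8.5667
  S = [[6.7, 2.5],
 [2.5, 8.5667]].

Step 3 — invert S. det(S) = 6.7·8.5667 - (2.5)² = 51.1467.
  S^{-1} = (1/det) · [[d, -b], [-b, a]] = [[0.1675, -0.0489],
 [-0.0489, 0.131]].

Step 4 — quadratic form (x̄ - mu_0)^T · S^{-1} · (x̄ - mu_0):
  S^{-1} · (x̄ - mu_0) = (0.3617, 0.0306),
  (x̄ - mu_0)^T · [...] = (2.5)·(0.3617) + (1.1667)·(0.0306) = 0.94.

Step 5 — scale by n: T² = 6 · 0.94 = 5.64.

T² ≈ 5.64


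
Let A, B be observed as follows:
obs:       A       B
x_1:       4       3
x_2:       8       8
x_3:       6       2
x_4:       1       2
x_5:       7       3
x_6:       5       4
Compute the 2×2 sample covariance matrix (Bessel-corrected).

Step 1 — column means:
  mean(A) = (4 + 8 + 6 + 1 + 7 + 5) / 6 = 31/6 = 5.1667
  mean(B) = (3 + 8 + 2 + 2 + 3 + 4) / 6 = 22/6 = 3.6667

Step 2 — sample covariance S[i,j] = (1/(n-1)) · Σ_k (x_{k,i} - mean_i) · (x_{k,j} - mean_j), with n-1 = 5.
  S[A,A] = ((-1.1667)·(-1.1667) + (2.8333)·(2.8333) + (0.8333)·(0.8333) + (-4.1667)·(-4.1667) + (1.8333)·(1.8333) + (-0.1667)·(-0.1667)) / 5 = 30.8333/5 = 6.1667
  S[A,B] = ((-1.1667)·(-0.6667) + (2.8333)·(4.3333) + (0.8333)·(-1.6667) + (-4.1667)·(-1.6667) + (1.8333)·(-0.6667) + (-0.1667)·(0.3333)) / 5 = 17.3333/5 = 3.4667
  S[B,B] = ((-0.6667)·(-0.6667) + (4.3333)·(4.3333) + (-1.6667)·(-1.6667) + (-1.6667)·(-1.6667) + (-0.6667)·(-0.6667) + (0.3333)·(0.3333)) / 5 = 25.3333/5 = 5.0667

S is symmetric (S[j,i] = S[i,j]). Assembling:

S = [[6.1667, 3.4667],
 [3.4667, 5.0667]]


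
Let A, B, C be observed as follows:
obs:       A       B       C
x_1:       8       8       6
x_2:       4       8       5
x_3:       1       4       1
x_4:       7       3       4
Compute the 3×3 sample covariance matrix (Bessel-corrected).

Step 1 — column means:
  mean(A) = (8 + 4 + 1 + 7) / 4 = 20/4 = 5
  mean(B) = (8 + 8 + 4 + 3) / 4 = 23/4 = 5.75
  mean(C) = (6 + 5 + 1 + 4) / 4 = 16/4 = 4

Step 2 — sample covariance S[i,j] = (1/(n-1)) · Σ_k (x_{k,i} - mean_i) · (x_{k,j} - mean_j), with n-1 = 3.
  S[A,A] = ((3)·(3) + (-1)·(-1) + (-4)·(-4) + (2)·(2)) / 3 = 30/3 = 10
  S[A,B] = ((3)·(2.25) + (-1)·(2.25) + (-4)·(-1.75) + (2)·(-2.75)) / 3 = 6/3 = 2
  S[A,C] = ((3)·(2) + (-1)·(1) + (-4)·(-3) + (2)·(0)) / 3 = 17/3 = 5.6667
  S[B,B] = ((2.25)·(2.25) + (2.25)·(2.25) + (-1.75)·(-1.75) + (-2.75)·(-2.75)) / 3 = 20.75/3 = 6.9167
  S[B,C] = ((2.25)·(2) + (2.25)·(1) + (-1.75)·(-3) + (-2.75)·(0)) / 3 = 12/3 = 4
  S[C,C] = ((2)·(2) + (1)·(1) + (-3)·(-3) + (0)·(0)) / 3 = 14/3 = 4.6667

S is symmetric (S[j,i] = S[i,j]). Assembling:

S = [[10, 2, 5.6667],
 [2, 6.9167, 4],
 [5.6667, 4, 4.6667]]


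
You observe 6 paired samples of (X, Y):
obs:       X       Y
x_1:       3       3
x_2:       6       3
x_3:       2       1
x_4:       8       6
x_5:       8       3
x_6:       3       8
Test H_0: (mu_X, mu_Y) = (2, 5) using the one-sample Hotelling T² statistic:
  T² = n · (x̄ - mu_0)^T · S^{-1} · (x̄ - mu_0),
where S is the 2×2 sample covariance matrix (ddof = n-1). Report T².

Step 1 — sample mean vector:
  mean(X) = (3 + 6 + 2 + 8 + 8 + 3) / 6 = 30/6 = 5
  mean(Y) = (3 + 3 + 1 + 6 + 3 + 8) / 6 = 24/6 = 4
  x̄ = (5, 4),  deviation x̄ - mu_0 = (5, 4) - (2, 5) = (3, -1).

Step 2 — sample covariance matrix, S[i,j] = (1/(n-1)) · Σ_k (x_{k,i} - mean_i) · (x_{k,j} - mean_j), divisor n-1 = 5:
  S[X,X] = ((-2)·(-2) + (1)·(1) + (-3)·(-3) + (3)·(3) + (3)·(3) + (-2)·(-2)) / 5 = 36/5 = 7.2
  S[X,Y] = ((-2)·(-1) + (1)·(-1) + (-3)·(-3) + (3)·(2) + (3)·(-1) + (-2)·(4)) / 5 = 5/5 = 1
  S[Y,Y] = ((-1)·(-1) + (-1)·(-1) + (-3)·(-3) + (2)·(2) + (-1)·(-1) + (4)·(4)) / 5 = 32/5 = 6.4
  S = [[7.2, 1],
 [1, 6.4]].

Step 3 — invert S. det(S) = 7.2·6.4 - (1)² = 45.08.
  S^{-1} = (1/det) · [[d, -b], [-b, a]] = [[0.142, -0.0222],
 [-0.0222, 0.1597]].

Step 4 — quadratic form (x̄ - mu_0)^T · S^{-1} · (x̄ - mu_0):
  S^{-1} · (x̄ - mu_0) = (0.4481, -0.2263),
  (x̄ - mu_0)^T · [...] = (3)·(0.4481) + (-1)·(-0.2263) = 1.5705.

Step 5 — scale by n: T² = 6 · 1.5705 = 9.4232.

T² ≈ 9.4232


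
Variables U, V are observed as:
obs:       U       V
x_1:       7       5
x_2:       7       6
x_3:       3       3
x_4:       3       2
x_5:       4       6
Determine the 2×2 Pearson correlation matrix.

Step 1 — column means:
  mean(U) = (7 + 7 + 3 + 3 + 4) / 5 = 24/5 = 4.8
  mean(V) = (5 + 6 + 3 + 2 + 6) / 5 = 22/5 = 4.4

Step 2 — sample variances and covariances s[i,j] = (1/(n-1)) · Σ_k (x_{k,i} - mean_i) · (x_{k,j} - mean_j), with n-1 = 4:
  s[U,U] = ((2.2)·(2.2) + (2.2)·(2.2) + (-1.8)·(-1.8) + (-1.8)·(-1.8) + (-0.8)·(-0.8)) / 4 = 16.8/4 = 4.2
  s[U,V] = ((2.2)·(0.6) + (2.2)·(1.6) + (-1.8)·(-1.4) + (-1.8)·(-2.4) + (-0.8)·(1.6)) / 4 = 10.4/4 = 2.6
  s[V,V] = ((0.6)·(0.6) + (1.6)·(1.6) + (-1.4)·(-1.4) + (-2.4)·(-2.4) + (1.6)·(1.6)) / 4 = 13.2/4 = 3.3
  Sample standard deviations s_i = √(s[i,i]):
  s(U) = √(4.2) = 2.0494
  s(V) = √(3.3) = 1.8166

Step 3 — r_{ij} = s_{ij} / (s_i · s_j):
  r[U,U] = 1 (diagonal).
  r[U,V] = 2.6 / (2.0494 · 1.8166) = 2.6 / 3.7229 = 0.6984
  r[V,V] = 1 (diagonal).

R is symmetric with unit diagonal. Assembling:

R = [[1, 0.6984],
 [0.6984, 1]]


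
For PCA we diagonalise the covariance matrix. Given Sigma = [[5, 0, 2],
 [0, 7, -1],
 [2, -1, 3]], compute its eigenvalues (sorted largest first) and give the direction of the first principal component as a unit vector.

Step 1 — characteristic polynomial p(λ) = det(λI - Sigma) = λ³ - tr·λ² + c_1·λ - det, where tr = trace, c_1 = sum of the principal 2×2 minors, det = det(Sigma):
  tr = 5 + 7 + 3 = 15,
  c_1 = (5·7 - (0)²) + (5·3 - (2)²) + (7·3 - (-1)²) = 35 + 11 + 20 = 66,
  det = 5·(7·3 - (-1)²) - (0)·((0)·3 - (-1)·(2)) + (2)·((0)·(-1) - 7·(2)) = 5·(20) - (0)·(2) + (2)·(-14) = 72.
  So p(λ) = λ³ - 15λ² + 66λ - 72.
Step 2 — look for an integer root (rational root theorem: any rational root is an integer divisor of 72). Testing λ = 6:
  p(6) = 216 - 540 + 396 - 72 = 0  ✓
  Dividing out (λ - 6): p(λ) = (λ - 6)(λ² - 9λ + 12).
Step 3 — remaining eigenvalues from the quadratic λ² - 9λ + 12 = 0:
  Δ = 9² - 4·12 = 81 - 48 = 33,  λ = (9 ± √33)/2 = (9 ± 5.7446)/2 ≈ 7.3723 or 1.6277.
  Sorted: λ_1 = 7.3723,  λ_2 = 6,  λ_3 = 1.6277  (check: sum = 15 = tr ✓).

Step 4 — unit eigenvector for λ_1 ≈ 7.3723: v spans the null space of (Sigma - λ_1 I), whose rows are
  r_1 = (-2.3723, 0, 2),  r_2 = (0, -0.3723, -1),  r_3 = (2, -1, -4.3723).
  v is orthogonal to every row, so take v ∝ r_1 × r_2 = ((0)·(-1) - (2)·(-0.3723), (2)·(0) - (-2.3723)·(-1), (-2.3723)·(-0.3723) - (0)·(0)) ≈ (0.7446, -2.3723, 0.8832).
  Let u = (0.7446, -2.3723, 0.8832).
  ||u|| = √((0.7446)² + (-2.3723)² + (0.8832)²) = √(6.9621) ≈ 2.6386,  v_1 = u/||u|| ≈ (0.2822, -0.8991, 0.3347) (||v_1|| = 1).

λ_1 = 7.3723,  λ_2 = 6,  λ_3 = 1.6277;  v_1 ≈ (0.2822, -0.8991, 0.3347)


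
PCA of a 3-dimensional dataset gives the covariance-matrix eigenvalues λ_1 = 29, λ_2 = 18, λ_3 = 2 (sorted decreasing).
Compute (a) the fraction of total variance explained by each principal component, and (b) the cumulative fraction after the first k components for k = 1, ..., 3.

Step 1 — total variance = trace(Sigma) = Σ λ_i = 29 + 18 + 2 = 49.

Step 2 — fraction explained by component i = λ_i / Σ λ:
  PC1: 29/49 = 0.5918
  PC2: 18/49 = 0.3673
  PC3: 2/49 = 0.0408

Step 3 — cumulative fraction after k components = (λ_1 + ... + λ_k) / Σ λ:
  k = 1: 29/49 = 0.5918
  k = 2: (29 + 18)/49 = 47/49 = 0.9592
  k = 3: (29 + 18 + 2)/49 = 49/49 = 1

Summary (fraction, with percent):

explained: PC1 0.5918 (59.18%), PC2 0.3673 (36.73%), PC3 0.0408 (4.08%);  cumulative: 0.5918, 0.9592, 1


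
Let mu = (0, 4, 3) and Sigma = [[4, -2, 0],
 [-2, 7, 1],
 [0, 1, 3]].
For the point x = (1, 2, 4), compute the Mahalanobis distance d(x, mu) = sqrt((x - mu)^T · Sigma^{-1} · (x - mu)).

Step 1 — centre the observation: (x - mu) = (1, -2, 1).

Step 2 — invert Sigma (cofactor / det for 3×3, or solve directly):
  Sigma^{-1} = [[0.2941, 0.0882, -0.0294],
 [0.0882, 0.1765, -0.0588],
 [-0.0294, -0.0588, 0.3529]].

Step 3 — form the quadratic (x - mu)^T · Sigma^{-1} · (x - mu):
  Sigma^{-1} · (x - mu) = (0.0882, -0.3235, 0.4412).
  (x - mu)^T · [Sigma^{-1} · (x - mu)] = (1)·(0.0882) + (-2)·(-0.3235) + (1)·(0.4412) = 1.1765.

Step 4 — take square root: d = √(1.1765) ≈ 1.0847.

d(x, mu) = √(1.1765) ≈ 1.0847


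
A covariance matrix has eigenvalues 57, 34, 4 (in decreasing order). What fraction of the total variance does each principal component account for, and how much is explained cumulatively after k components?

Step 1 — total variance = trace(Sigma) = Σ λ_i = 57 + 34 + 4 = 95.

Step 2 — fraction explained by component i = λ_i / Σ λ:
  PC1: 57/95 = 0.6
  PC2: 34/95 = 0.3579
  PC3: 4/95 = 0.0421

Step 3 — cumulative fraction after k components = (λ_1 + ... + λ_k) / Σ λ:
  k = 1: 57/95 = 0.6
  k = 2: (57 + 34)/95 = 91/95 = 0.9579
  k = 3: (57 + 34 + 4)/95 = 95/95 = 1

Summary (fraction, with percent):

explained: PC1 0.6 (60%), PC2 0.3579 (35.79%), PC3 0.0421 (4.21%);  cumulative: 0.6, 0.9579, 1


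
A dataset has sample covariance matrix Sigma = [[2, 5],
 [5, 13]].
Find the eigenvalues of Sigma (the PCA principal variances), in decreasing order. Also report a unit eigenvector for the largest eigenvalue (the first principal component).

Step 1 — characteristic polynomial of 2×2 Sigma:
  det(Sigma - λI) = λ² - trace · λ + det = 0.
  trace = 2 + 13 = 15, det = 2·13 - (5)² = 1.
Step 2 — discriminant:
  Δ = trace² - 4·det = 225 - 4 = 221.
Step 3 — eigenvalues:
  λ = (trace ± √Δ)/2 = (15 ± 14.8661)/2,
  λ_1 = 14.933,  λ_2 = 0.067.

Step 4 — unit eigenvector for λ_1: solve (Sigma - λ_1 I)v = 0. First row:
  (2 - 14.933)·v_x + (5)·v_y = 0, i.e. (-12.933)·v_x + (5)·v_y = 0,
  so v ∝ (b, λ_1 - a) = (5, 12.933) = u.
  ||u|| = √((5)² + (12.933)²) = √(192.2634) ≈ 13.8659,
  v_1 = u/||u|| ≈ (0.3606, 0.9327) (||v_1|| = 1).

λ_1 = 14.933,  λ_2 = 0.067;  v_1 ≈ (0.3606, 0.9327)


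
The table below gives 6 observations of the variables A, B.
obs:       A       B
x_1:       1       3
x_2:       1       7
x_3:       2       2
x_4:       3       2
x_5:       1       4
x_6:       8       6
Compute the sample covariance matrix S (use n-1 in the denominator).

Step 1 — column means:
  mean(A) = (1 + 1 + 2 + 3 + 1 + 8) / 6 = 16/6 = 2.6667
  mean(B) = (3 + 7 + 2 + 2 + 4 + 6) / 6 = 24/6 = 4

Step 2 — sample covariance S[i,j] = (1/(n-1)) · Σ_k (x_{k,i} - mean_i) · (x_{k,j} - mean_j), with n-1 = 5.
  S[A,A] = ((-1.6667)·(-1.6667) + (-1.6667)·(-1.6667) + (-0.6667)·(-0.6667) + (0.3333)·(0.3333) + (-1.6667)·(-1.6667) + (5.3333)·(5.3333)) / 5 = 37.3333/5 = 7.4667
  S[A,B] = ((-1.6667)·(-1) + (-1.6667)·(3) + (-0.6667)·(-2) + (0.3333)·(-2) + (-1.6667)·(0) + (5.3333)·(2)) / 5 = 8/5 = 1.6
  S[B,B] = ((-1)·(-1) + (3)·(3) + (-2)·(-2) + (-2)·(-2) + (0)·(0) + (2)·(2)) / 5 = 22/5 = 4.4

S is symmetric (S[j,i] = S[i,j]). Assembling:

S = [[7.4667, 1.6],
 [1.6, 4.4]]


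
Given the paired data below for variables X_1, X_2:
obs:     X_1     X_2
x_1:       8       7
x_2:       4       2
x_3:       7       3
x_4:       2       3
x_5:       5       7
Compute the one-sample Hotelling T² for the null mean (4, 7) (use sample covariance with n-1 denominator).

Step 1 — sample mean vector:
  mean(X_1) = (8 + 4 + 7 + 2 + 5) / 5 = 26/5 = 5.2
  mean(X_2) = (7 + 2 + 3 + 3 + 7) / 5 = 22/5 = 4.4
  x̄ = (5.2, 4.4),  deviation x̄ - mu_0 = (5.2, 4.4) - (4, 7) = (1.2, -2.6).

Step 2 — sample covariance matrix, S[i,j] = (1/(n-1)) · Σ_k (x_{k,i} - mean_i) · (x_{k,j} - mean_j), divisor n-1 = 4:
  S[X_1,X_1] = ((2.8)·(2.8) + (-1.2)·(-1.2) + (1.8)·(1.8) + (-3.2)·(-3.2) + (-0.2)·(-0.2)) / 4 = 22.8/4 = 5.7
  S[X_1,X_2] = ((2.8)·(2.6) + (-1.2)·(-2.4) + (1.8)·(-1.4) + (-3.2)·(-1.4) + (-0.2)·(2.6)) / 4 = 11.6/4 = 2.9
  S[X_2,X_2] = ((2.6)·(2.6) + (-2.4)·(-2.4) + (-1.4)·(-1.4) + (-1.4)·(-1.4) + (2.6)·(2.6)) / 4 = 23.2/4 = 5.8
  S = [[5.7, 2.9],
 [2.9, 5.8]].

Step 3 — invert S. det(S) = 5.7·5.8 - (2.9)² = 24.65.
  S^{-1} = (1/det) · [[d, -b], [-b, a]] = [[0.2353, -0.1176],
 [-0.1176, 0.2312]].

Step 4 — quadratic form (x̄ - mu_0)^T · S^{-1} · (x̄ - mu_0):
  S^{-1} · (x̄ - mu_0) = (0.5882, -0.7424),
  (x̄ - mu_0)^T · [...] = (1.2)·(0.5882) + (-2.6)·(-0.7424) = 2.6361.

Step 5 — scale by n: T² = 5 · 2.6361 = 13.1805.

T² ≈ 13.1805


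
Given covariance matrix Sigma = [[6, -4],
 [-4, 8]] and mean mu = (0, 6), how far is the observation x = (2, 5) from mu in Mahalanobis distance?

Step 1 — centre the observation: (x - mu) = (2, -1).

Step 2 — invert Sigma. det(Sigma) = 6·8 - (-4)² = 32.
  Sigma^{-1} = (1/det) · [[d, -b], [-b, a]] = [[0.25, 0.125],
 [0.125, 0.1875]].

Step 3 — form the quadratic (x - mu)^T · Sigma^{-1} · (x - mu):
  Sigma^{-1} · (x - mu) = (0.375, 0.0625).
  (x - mu)^T · [Sigma^{-1} · (x - mu)] = (2)·(0.375) + (-1)·(0.0625) = 0.6875.

Step 4 — take square root: d = √(0.6875) ≈ 0.8292.

d(x, mu) = √(0.6875) ≈ 0.8292


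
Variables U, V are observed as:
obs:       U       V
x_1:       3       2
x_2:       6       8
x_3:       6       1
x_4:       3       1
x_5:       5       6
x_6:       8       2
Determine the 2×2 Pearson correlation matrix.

Step 1 — column means:
  mean(U) = (3 + 6 + 6 + 3 + 5 + 8) / 6 = 31/6 = 5.1667
  mean(V) = (2 + 8 + 1 + 1 + 6 + 2) / 6 = 20/6 = 3.3333

Step 2 — sample variances and covariances s[i,j] = (1/(n-1)) · Σ_k (x_{k,i} - mean_i) · (x_{k,j} - mean_j), with n-1 = 5:
  s[U,U] = ((-2.1667)·(-2.1667) + (0.8333)·(0.8333) + (0.8333)·(0.8333) + (-2.1667)·(-2.1667) + (-0.1667)·(-0.1667) + (2.8333)·(2.8333)) / 5 = 18.8333/5 = 3.7667
  s[U,V] = ((-2.1667)·(-1.3333) + (0.8333)·(4.6667) + (0.8333)·(-2.3333) + (-2.1667)·(-2.3333) + (-0.1667)·(2.6667) + (2.8333)·(-1.3333)) / 5 = 5.6667/5 = 1.1333
  s[V,V] = ((-1.3333)·(-1.3333) + (4.6667)·(4.6667) + (-2.3333)·(-2.3333) + (-2.3333)·(-2.3333) + (2.6667)·(2.6667) + (-1.3333)·(-1.3333)) / 5 = 43.3333/5 = 8.6667
  Sample standard deviations s_i = √(s[i,i]):
  s(U) = √(3.7667) = 1.9408
  s(V) = √(8.6667) = 2.9439

Step 3 — r_{ij} = s_{ij} / (s_i · s_j):
  r[U,U] = 1 (diagonal).
  r[U,V] = 1.1333 / (1.9408 · 2.9439) = 1.1333 / 5.7135 = 0.1984
  r[V,V] = 1 (diagonal).

R is symmetric with unit diagonal. Assembling:

R = [[1, 0.1984],
 [0.1984, 1]]


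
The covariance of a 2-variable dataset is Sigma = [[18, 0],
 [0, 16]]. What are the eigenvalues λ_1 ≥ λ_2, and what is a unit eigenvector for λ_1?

Step 1 — characteristic polynomial of 2×2 Sigma:
  det(Sigma - λI) = λ² - trace · λ + det = 0.
  trace = 18 + 16 = 34, det = 18·16 - (0)² = 288.
Step 2 — discriminant:
  Δ = trace² - 4·det = 1156 - 1152 = 4.
Step 3 — eigenvalues:
  λ = (trace ± √Δ)/2 = (34 ± 2)/2,
  λ_1 = 18,  λ_2 = 16.

Step 4 — unit eigenvector for λ_1: Sigma is diagonal, so its eigenvectors are the coordinate axes. λ_1 = 18 is the diagonal entry on the first coordinate axis, hence
  v_1 = (1, 0) (||v_1|| = 1).

λ_1 = 18,  λ_2 = 16;  v_1 ≈ (1, 0)


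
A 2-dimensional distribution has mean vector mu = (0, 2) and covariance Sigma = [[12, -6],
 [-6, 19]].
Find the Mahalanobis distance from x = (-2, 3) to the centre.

Step 1 — centre the observation: (x - mu) = (-2, 1).

Step 2 — invert Sigma. det(Sigma) = 12·19 - (-6)² = 192.
  Sigma^{-1} = (1/det) · [[d, -b], [-b, a]] = [[0.099, 0.0312],
 [0.0312, 0.0625]].

Step 3 — form the quadratic (x - mu)^T · Sigma^{-1} · (x - mu):
  Sigma^{-1} · (x - mu) = (-0.1667, 0).
  (x - mu)^T · [Sigma^{-1} · (x - mu)] = (-2)·(-0.1667) + (1)·(0) = 0.3333.

Step 4 — take square root: d = √(0.3333) ≈ 0.5774.

d(x, mu) = √(0.3333) ≈ 0.5774


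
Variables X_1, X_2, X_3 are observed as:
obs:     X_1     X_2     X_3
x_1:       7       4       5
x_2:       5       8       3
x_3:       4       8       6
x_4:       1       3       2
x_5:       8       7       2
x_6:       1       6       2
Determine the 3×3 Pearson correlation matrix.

Step 1 — column means:
  mean(X_1) = (7 + 5 + 4 + 1 + 8 + 1) / 6 = 26/6 = 4.3333
  mean(X_2) = (4 + 8 + 8 + 3 + 7 + 6) / 6 = 36/6 = 6
  mean(X_3) = (5 + 3 + 6 + 2 + 2 + 2) / 6 = 20/6 = 3.3333

Step 2 — sample variances and covariances s[i,j] = (1/(n-1)) · Σ_k (x_{k,i} - mean_i) · (x_{k,j} - mean_j), with n-1 = 5:
  s[X_1,X_1] = ((2.6667)·(2.6667) + (0.6667)·(0.6667) + (-0.3333)·(-0.3333) + (-3.3333)·(-3.3333) + (3.6667)·(3.6667) + (-3.3333)·(-3.3333)) / 5 = 43.3333/5 = 8.6667
  s[X_1,X_2] = ((2.6667)·(-2) + (0.6667)·(2) + (-0.3333)·(2) + (-3.3333)·(-3) + (3.6667)·(1) + (-3.3333)·(0)) / 5 = 9/5 = 1.8
  s[X_1,X_3] = ((2.6667)·(1.6667) + (0.6667)·(-0.3333) + (-0.3333)·(2.6667) + (-3.3333)·(-1.3333) + (3.6667)·(-1.3333) + (-3.3333)·(-1.3333)) / 5 = 7.3333/5 = 1.4667
  s[X_2,X_2] = ((-2)·(-2) + (2)·(2) + (2)·(2) + (-3)·(-3) + (1)·(1) + (0)·(0)) / 5 = 22/5 = 4.4
  s[X_2,X_3] = ((-2)·(1.6667) + (2)·(-0.3333) + (2)·(2.6667) + (-3)·(-1.3333) + (1)·(-1.3333) + (0)·(-1.3333)) / 5 = 4/5 = 0.8
  s[X_3,X_3] = ((1.6667)·(1.6667) + (-0.3333)·(-0.3333) + (2.6667)·(2.6667) + (-1.3333)·(-1.3333) + (-1.3333)·(-1.3333) + (-1.3333)·(-1.3333)) / 5 = 15.3333/5 = 3.0667
  Sample standard deviations s_i = √(s[i,i]):
  s(X_1) = √(8.6667) = 2.9439
  s(X_2) = √(4.4) = 2.0976
  s(X_3) = √(3.0667) = 1.7512

Step 3 — r_{ij} = s_{ij} / (s_i · s_j):
  r[X_1,X_1] = 1 (diagonal).
  r[X_1,X_2] = 1.8 / (2.9439 · 2.0976) = 1.8 / 6.1752 = 0.2915
  r[X_1,X_3] = 1.4667 / (2.9439 · 1.7512) = 1.4667 / 5.1554 = 0.2845
  r[X_2,X_2] = 1 (diagonal).
  r[X_2,X_3] = 0.8 / (2.0976 · 1.7512) = 0.8 / 3.6733 = 0.2178
  r[X_3,X_3] = 1 (diagonal).

R is symmetric with unit diagonal. Assembling:

R = [[1, 0.2915, 0.2845],
 [0.2915, 1, 0.2178],
 [0.2845, 0.2178, 1]]
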